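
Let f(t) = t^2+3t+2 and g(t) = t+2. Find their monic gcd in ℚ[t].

t+2

Euclidean algorithm in ℚ[t]:
  t^2+3t+2 = (t+1)(t+2) + (0)
The last nonzero remainder t+2 is already monic.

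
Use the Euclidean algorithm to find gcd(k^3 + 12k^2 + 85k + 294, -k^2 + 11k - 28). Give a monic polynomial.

1

Apply the Euclidean algorithm:
  k^3 + 12k^2 + 85k + 294 = (-k - 23)(-k^2 + 11k - 28) + (310k - 350)
  -k^2 + 11k - 28 = (-(1/310)k + 153/4805)(310k - 350) + (-16198/961)
  310k - 350 = (-(148955/8099)k + 24025/1157)(-16198/961) + (0)
The last nonzero remainder is the constant -16198/961, so the polynomials are coprime and gcd = 1.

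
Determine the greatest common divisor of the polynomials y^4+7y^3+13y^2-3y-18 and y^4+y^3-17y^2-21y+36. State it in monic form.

y^3+5y^2+3y-9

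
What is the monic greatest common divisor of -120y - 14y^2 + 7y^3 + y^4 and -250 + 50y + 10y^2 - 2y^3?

5 + y

Euclidean algorithm in ℚ[y]:
  y^4 + 7y^3 - 14y^2 - 120y = (-(1/2)y - 6)(-2y^3 + 10y^2 + 50y - 250) + (71y^2 + 55y - 1500)
  -2y^3 + 10y^2 + 50y - 250 = (-(2/71)y + 820/5041)(71y^2 + 55y - 1500) + (-(6050/5041)y - 30250/5041)
  71y^2 + 55y - 1500 = (-(357911/6050)y + 30246/121)(-(6050/5041)y - 30250/5041) + (0)
Last nonzero remainder: -(6050/5041)y - 30250/5041. Dividing through by -6050/5041 gives the monic gcd y + 5.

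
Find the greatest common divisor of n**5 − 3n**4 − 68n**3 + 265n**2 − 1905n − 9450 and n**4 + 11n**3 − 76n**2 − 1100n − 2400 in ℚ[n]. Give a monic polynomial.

By polynomial division,
  n**5 − 3n**4 − 68n**3 + 265n**2 − 1905n − 9450 = (n − 14)(n**4 + 11n**3 − 76n**2 − 1100n − 2400) + (162n**3 + 301n**2 − 14905n − 43050)
  n**4 + 11n**3 − 76n**2 − 1100n − 2400 = ((1/162)n + 1481/26244)(162n**3 + 301n**2 − 14905n − 43050) + (−(25715/26244)n**2 + (180005/26244)n + 128575/4374)
  162n**3 + 301n**2 − 14905n − 43050 = (−(4251528/25715)n − 7532028/5143)(−(25715/26244)n**2 + (180005/26244)n + 128575/4374) + (0)
Last nonzero remainder: −(25715/26244)n**2 + (180005/26244)n + 128575/4374. Dividing through by −25715/26244 gives the monic gcd n**2 − 7n − 30.

n**2 − 7n − 30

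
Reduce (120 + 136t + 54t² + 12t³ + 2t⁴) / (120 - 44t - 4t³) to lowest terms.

Euclidean algorithm in ℚ[t]:
  2t⁴ + 12t³ + 54t² + 136t + 120 = (-(1/2)t - 3)(-4t³ - 44t + 120) + (32t² + 64t + 480)
  -4t³ - 44t + 120 = (-(1/8)t + 1/4)(32t² + 64t + 480) + (0)
Last nonzero remainder: 32t² + 64t + 480. Dividing through by 32 gives the monic gcd t² + 2t + 15.
Cancel t² + 2t + 15 from numerator and denominator to get the reduced form.

(-4 - 4t - t²)/(-4 + 2t)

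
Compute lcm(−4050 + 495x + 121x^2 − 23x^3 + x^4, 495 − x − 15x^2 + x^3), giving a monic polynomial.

Euclidean algorithm in ℚ[x]:
  x^4 − 23x^3 + 121x^2 + 495x − 4050 = (x − 8)(x^3 − 15x^2 − x + 495) + (2x^2 − 8x − 90)
  x^3 − 15x^2 − x + 495 = ((1/2)x − 11/2)(2x^2 − 8x − 90) + (0)
Last nonzero remainder: 2x^2 − 8x − 90. Dividing through by 2 gives the monic gcd x^2 − 4x − 45.
Then lcm(f, g) = f·g / gcd(f, g); expanding and making the result monic gives the answer.

44550 − 9495x − 836x^2 + 374x^3 − 34x^4 + x^5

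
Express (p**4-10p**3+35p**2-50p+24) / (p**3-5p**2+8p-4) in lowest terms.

Repeated division with remainder:
  p**4-10p**3+35p**2-50p+24 = (p-5)(p**3-5p**2+8p-4) + (2p**2-6p+4)
  p**3-5p**2+8p-4 = ((1/2)p-1)(2p**2-6p+4) + (0)
Last nonzero remainder: 2p**2-6p+4. Dividing through by 2 gives the monic gcd p**2-3p+2.
Cancel p**2-3p+2 from numerator and denominator to get the reduced form.

(p**2-7p+12)/(p-2)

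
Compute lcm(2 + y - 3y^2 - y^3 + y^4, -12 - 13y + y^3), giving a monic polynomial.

-24 - 14y + 37y^2 + 16y^3 - 14y^4 - 2y^5 + y^6

Apply the Euclidean algorithm:
  y^4 - y^3 - 3y^2 + y + 2 = (y - 1)(y^3 - 13y - 12) + (10y^2 - 10)
  y^3 - 13y - 12 = ((1/10)y)(10y^2 - 10) + (-12y - 12)
  10y^2 - 10 = (-(5/6)y + 5/6)(-12y - 12) + (0)
Last nonzero remainder: -12y - 12. Dividing through by -12 gives the monic gcd y + 1.
Then lcm(f, g) = f·g / gcd(f, g); expanding and making the result monic gives the answer.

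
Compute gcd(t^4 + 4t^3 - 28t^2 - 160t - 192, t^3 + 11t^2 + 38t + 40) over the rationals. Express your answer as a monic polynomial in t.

t^2 + 6t + 8

Repeated division with remainder:
  t^4 + 4t^3 - 28t^2 - 160t - 192 = (t - 7)(t^3 + 11t^2 + 38t + 40) + (11t^2 + 66t + 88)
  t^3 + 11t^2 + 38t + 40 = ((1/11)t + 5/11)(11t^2 + 66t + 88) + (0)
Last nonzero remainder: 11t^2 + 66t + 88. Dividing through by 11 gives the monic gcd t^2 + 6t + 8.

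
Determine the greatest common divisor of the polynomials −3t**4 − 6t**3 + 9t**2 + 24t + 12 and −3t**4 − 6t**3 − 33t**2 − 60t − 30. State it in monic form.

t**2 + 2t + 1

Repeated division with remainder:
  −3t**4 − 6t**3 + 9t**2 + 24t + 12 = (−3t**4 − 6t**3 − 33t**2 − 60t − 30) + (42t**2 + 84t + 42)
  −3t**4 − 6t**3 − 33t**2 − 60t − 30 = (−(1/14)t**2 − 5/7)(42t**2 + 84t + 42) + (0)
Last nonzero remainder: 42t**2 + 84t + 42. Dividing through by 42 gives the monic gcd t**2 + 2t + 1.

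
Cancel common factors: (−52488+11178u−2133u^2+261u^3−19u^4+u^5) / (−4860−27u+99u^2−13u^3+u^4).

By polynomial division,
  u^5−19u^4+261u^3−2133u^2+11178u−52488 = (u−6)(u^4−13u^3+99u^2−27u−4860) + (84u^3−1512u^2+15876u−81648)
  u^4−13u^3+99u^2−27u−4860 = ((1/84)u+5/84)(84u^3−1512u^2+15876u−81648) + (0)
Last nonzero remainder: 84u^3−1512u^2+15876u−81648. Dividing through by 84 gives the monic gcd u^3−18u^2+189u−972.
Cancel u^3−18u^2+189u−972 from numerator and denominator to get the reduced form.

(54−u+u^2)/(5+u)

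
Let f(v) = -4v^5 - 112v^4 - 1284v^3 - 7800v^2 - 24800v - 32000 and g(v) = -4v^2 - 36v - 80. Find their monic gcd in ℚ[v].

v^2 + 9v + 20

Euclidean algorithm in ℚ[v]:
  -4v^5 - 112v^4 - 1284v^3 - 7800v^2 - 24800v - 32000 = (v^3 + 19v^2 + 130v + 400)(-4v^2 - 36v - 80) + (0)
Last nonzero remainder: -4v^2 - 36v - 80. Dividing through by -4 gives the monic gcd v^2 + 9v + 20.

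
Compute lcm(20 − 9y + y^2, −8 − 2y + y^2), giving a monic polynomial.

40 + 2y − 7y^2 + y^3

Euclidean algorithm in ℚ[y]:
  y^2 − 9y + 20 = (y^2 − 2y − 8) + (−7y + 28)
  y^2 − 2y − 8 = (−(1/7)y − 2/7)(−7y + 28) + (0)
Last nonzero remainder: −7y + 28. Dividing through by −7 gives the monic gcd y − 4.
Then lcm(f, g) = f·g / gcd(f, g); expanding and making the result monic gives the answer.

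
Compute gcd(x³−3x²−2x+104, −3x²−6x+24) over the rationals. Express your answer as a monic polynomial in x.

By polynomial division,
  x³−3x²−2x+104 = (−(1/3)x+5/3)(−3x²−6x+24) + (16x+64)
  −3x²−6x+24 = (−(3/16)x+3/8)(16x+64) + (0)
Last nonzero remainder: 16x+64. Dividing through by 16 gives the monic gcd x+4.

x+4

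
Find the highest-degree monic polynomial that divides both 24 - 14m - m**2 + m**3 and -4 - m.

Apply the Euclidean algorithm:
  m**3 - m**2 - 14m + 24 = (-m**2 + 5m - 6)(-m - 4) + (0)
Last nonzero remainder: -m - 4. Dividing through by -1 gives the monic gcd m + 4.

4 + m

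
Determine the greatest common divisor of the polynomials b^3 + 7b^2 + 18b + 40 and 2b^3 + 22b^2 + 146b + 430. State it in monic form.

b + 5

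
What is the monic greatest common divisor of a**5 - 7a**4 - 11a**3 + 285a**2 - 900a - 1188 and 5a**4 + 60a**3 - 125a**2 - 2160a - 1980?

a**3 + a**2 - 36a - 36

By polynomial division,
  a**5 - 7a**4 - 11a**3 + 285a**2 - 900a - 1188 = ((1/5)a - 19/5)(5a**4 + 60a**3 - 125a**2 - 2160a - 1980) + (242a**3 + 242a**2 - 8712a - 8712)
  5a**4 + 60a**3 - 125a**2 - 2160a - 1980 = ((5/242)a + 5/22)(242a**3 + 242a**2 - 8712a - 8712) + (0)
Last nonzero remainder: 242a**3 + 242a**2 - 8712a - 8712. Dividing through by 242 gives the monic gcd a**3 + a**2 - 36a - 36.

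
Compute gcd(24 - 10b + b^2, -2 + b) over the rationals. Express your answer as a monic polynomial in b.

Repeated division with remainder:
  b^2 - 10b + 24 = (b - 8)(b - 2) + (8)
  b - 2 = ((1/8)b - 1/4)(8) + (0)
The last nonzero remainder is the constant 8, so the polynomials are coprime and gcd = 1.

1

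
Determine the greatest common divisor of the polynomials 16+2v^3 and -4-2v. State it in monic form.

By polynomial division,
  2v^3+16 = (-v^2+2v-4)(-2v-4) + (0)
Last nonzero remainder: -2v-4. Dividing through by -2 gives the monic gcd v+2.

2+v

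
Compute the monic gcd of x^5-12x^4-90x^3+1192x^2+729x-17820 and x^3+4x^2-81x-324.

By polynomial division,
  x^5-12x^4-90x^3+1192x^2+729x-17820 = (x^2-16x+55)(x^3+4x^2-81x-324) + (0)
The last nonzero remainder x^3+4x^2-81x-324 is already monic.

x^3+4x^2-81x-324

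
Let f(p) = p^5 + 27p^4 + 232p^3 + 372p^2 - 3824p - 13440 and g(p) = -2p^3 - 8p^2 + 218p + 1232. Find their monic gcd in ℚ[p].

p^2 + 15p + 56

Repeated division with remainder:
  p^5 + 27p^4 + 232p^3 + 372p^2 - 3824p - 13440 = (-(1/2)p^2 - (23/2)p - 249/2)(-2p^3 - 8p^2 + 218p + 1232) + (2499p^2 + 37485p + 139944)
  -2p^3 - 8p^2 + 218p + 1232 = (-(2/2499)p + 22/2499)(2499p^2 + 37485p + 139944) + (0)
Last nonzero remainder: 2499p^2 + 37485p + 139944. Dividing through by 2499 gives the monic gcd p^2 + 15p + 56.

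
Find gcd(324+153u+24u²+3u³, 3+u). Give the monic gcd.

3+u

By polynomial division,
  3u³+24u²+153u+324 = (3u²+15u+108)(u+3) + (0)
The last nonzero remainder u+3 is already monic.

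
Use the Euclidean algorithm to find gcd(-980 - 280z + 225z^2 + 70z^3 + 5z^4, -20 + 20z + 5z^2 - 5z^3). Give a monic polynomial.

Apply the Euclidean algorithm:
  5z^4 + 70z^3 + 225z^2 - 280z - 980 = (-z - 15)(-5z^3 + 5z^2 + 20z - 20) + (320z^2 - 1280)
  -5z^3 + 5z^2 + 20z - 20 = (-(1/64)z + 1/64)(320z^2 - 1280) + (0)
Last nonzero remainder: 320z^2 - 1280. Dividing through by 320 gives the monic gcd z^2 - 4.

-4 + z^2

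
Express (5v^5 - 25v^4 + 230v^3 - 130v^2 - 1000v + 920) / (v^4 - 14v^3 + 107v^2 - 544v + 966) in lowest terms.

(5v^3 - 5v^2 - 20v + 20)/(v^2 - 10v + 21)

Repeated division with remainder:
  5v^5 - 25v^4 + 230v^3 - 130v^2 - 1000v + 920 = (5v + 45)(v^4 - 14v^3 + 107v^2 - 544v + 966) + (325v^3 - 2225v^2 + 18650v - 42550)
  v^4 - 14v^3 + 107v^2 - 544v + 966 = ((1/325)v - 93/4225)(325v^3 - 2225v^2 + 18650v - 42550) + ((108/169)v^2 - (432/169)v + 4968/169)
  325v^3 - 2225v^2 + 18650v - 42550 = ((54925/108)v - 156325/108)((108/169)v^2 - (432/169)v + 4968/169) + (0)
Last nonzero remainder: (108/169)v^2 - (432/169)v + 4968/169. Dividing through by 108/169 gives the monic gcd v^2 - 4v + 46.
Cancel v^2 - 4v + 46 from numerator and denominator to get the reduced form.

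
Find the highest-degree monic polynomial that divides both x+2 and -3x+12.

By polynomial division,
  x+2 = (-1/3)(-3x+12) + (6)
  -3x+12 = (-(1/2)x+2)(6) + (0)
The last nonzero remainder is the constant 6, so the polynomials are coprime and gcd = 1.

1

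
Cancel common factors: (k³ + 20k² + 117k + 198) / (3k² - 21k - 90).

(k² + 17k + 66)/(3k - 30)

Repeated division with remainder:
  k³ + 20k² + 117k + 198 = ((1/3)k + 9)(3k² - 21k - 90) + (336k + 1008)
  3k² - 21k - 90 = ((1/112)k - 5/56)(336k + 1008) + (0)
Last nonzero remainder: 336k + 1008. Dividing through by 336 gives the monic gcd k + 3.
Cancel k + 3 from numerator and denominator to get the reduced form.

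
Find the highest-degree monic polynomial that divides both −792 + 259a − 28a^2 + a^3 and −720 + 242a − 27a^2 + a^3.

72 − 17a + a^2

Repeated division with remainder:
  a^3 − 28a^2 + 259a − 792 = (a^3 − 27a^2 + 242a − 720) + (−a^2 + 17a − 72)
  a^3 − 27a^2 + 242a − 720 = (−a + 10)(−a^2 + 17a − 72) + (0)
Last nonzero remainder: −a^2 + 17a − 72. Dividing through by −1 gives the monic gcd a^2 − 17a + 72.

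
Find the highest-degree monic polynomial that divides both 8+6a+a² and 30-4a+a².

Euclidean algorithm in ℚ[a]:
  a²+6a+8 = (a²-4a+30) + (10a-22)
  a²-4a+30 = ((1/10)a-9/50)(10a-22) + (651/25)
  10a-22 = ((250/651)a-550/651)(651/25) + (0)
The last nonzero remainder is the constant 651/25, so the polynomials are coprime and gcd = 1.

1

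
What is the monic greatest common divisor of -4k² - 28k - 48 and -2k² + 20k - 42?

1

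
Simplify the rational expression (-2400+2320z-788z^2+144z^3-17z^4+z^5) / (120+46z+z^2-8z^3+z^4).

(-80+48z-6z^2+z^3)/(4+3z+z^2)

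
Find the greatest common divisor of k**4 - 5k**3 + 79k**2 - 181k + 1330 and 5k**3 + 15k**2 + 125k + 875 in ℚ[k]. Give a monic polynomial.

k**2 - 2k + 35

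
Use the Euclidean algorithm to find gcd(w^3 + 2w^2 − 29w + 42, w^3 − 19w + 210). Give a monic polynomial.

Repeated division with remainder:
  w^3 + 2w^2 − 29w + 42 = (w^3 − 19w + 210) + (2w^2 − 10w − 168)
  w^3 − 19w + 210 = ((1/2)w + 5/2)(2w^2 − 10w − 168) + (90w + 630)
  2w^2 − 10w − 168 = ((1/45)w − 4/15)(90w + 630) + (0)
Last nonzero remainder: 90w + 630. Dividing through by 90 gives the monic gcd w + 7.

w + 7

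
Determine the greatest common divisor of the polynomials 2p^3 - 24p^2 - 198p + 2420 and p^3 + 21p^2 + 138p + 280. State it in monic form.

Euclidean algorithm in ℚ[p]:
  2p^3 - 24p^2 - 198p + 2420 = (2)(p^3 + 21p^2 + 138p + 280) + (-66p^2 - 474p + 1860)
  p^3 + 21p^2 + 138p + 280 = (-(1/66)p - 76/363)(-66p^2 - 474p + 1860) + ((8100/121)p + 81000/121)
  -66p^2 - 474p + 1860 = (-(1331/1350)p + 3751/1350)((8100/121)p + 81000/121) + (0)
Last nonzero remainder: (8100/121)p + 81000/121. Dividing through by 8100/121 gives the monic gcd p + 10.

p + 10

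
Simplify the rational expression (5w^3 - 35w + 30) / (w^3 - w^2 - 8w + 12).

(5w - 5)/(w - 2)

Apply the Euclidean algorithm:
  5w^3 - 35w + 30 = (5)(w^3 - w^2 - 8w + 12) + (5w^2 + 5w - 30)
  w^3 - w^2 - 8w + 12 = ((1/5)w - 2/5)(5w^2 + 5w - 30) + (0)
Last nonzero remainder: 5w^2 + 5w - 30. Dividing through by 5 gives the monic gcd w^2 + w - 6.
Cancel w^2 + w - 6 from numerator and denominator to get the reduced form.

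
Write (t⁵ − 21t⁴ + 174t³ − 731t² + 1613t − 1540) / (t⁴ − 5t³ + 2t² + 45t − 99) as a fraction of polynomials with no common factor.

(t³ − 16t² + 83t − 140)/(t² − 9)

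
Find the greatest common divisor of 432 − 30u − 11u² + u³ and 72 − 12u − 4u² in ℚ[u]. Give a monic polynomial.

Euclidean algorithm in ℚ[u]:
  u³ − 11u² − 30u + 432 = (−(1/4)u + 7/2)(−4u² − 12u + 72) + (30u + 180)
  −4u² − 12u + 72 = (−(2/15)u + 2/5)(30u + 180) + (0)
Last nonzero remainder: 30u + 180. Dividing through by 30 gives the monic gcd u + 6.

6 + u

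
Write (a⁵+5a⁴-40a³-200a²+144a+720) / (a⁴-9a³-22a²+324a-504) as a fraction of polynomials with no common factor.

(a²+7a+10)/(a-7)

Euclidean algorithm in ℚ[a]:
  a⁵+5a⁴-40a³-200a²+144a+720 = (a+14)(a⁴-9a³-22a²+324a-504) + (108a³-216a²-3888a+7776)
  a⁴-9a³-22a²+324a-504 = ((1/108)a-7/108)(108a³-216a²-3888a+7776) + (0)
Last nonzero remainder: 108a³-216a²-3888a+7776. Dividing through by 108 gives the monic gcd a³-2a²-36a+72.
Cancel a³-2a²-36a+72 from numerator and denominator to get the reduced form.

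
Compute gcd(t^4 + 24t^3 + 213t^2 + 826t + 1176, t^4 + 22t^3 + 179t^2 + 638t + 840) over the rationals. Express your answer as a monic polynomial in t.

t^3 + 17t^2 + 94t + 168

Euclidean algorithm in ℚ[t]:
  t^4 + 24t^3 + 213t^2 + 826t + 1176 = (t^4 + 22t^3 + 179t^2 + 638t + 840) + (2t^3 + 34t^2 + 188t + 336)
  t^4 + 22t^3 + 179t^2 + 638t + 840 = ((1/2)t + 5/2)(2t^3 + 34t^2 + 188t + 336) + (0)
Last nonzero remainder: 2t^3 + 34t^2 + 188t + 336. Dividing through by 2 gives the monic gcd t^3 + 17t^2 + 94t + 168.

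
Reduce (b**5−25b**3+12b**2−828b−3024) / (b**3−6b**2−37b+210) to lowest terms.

(b**3+b**2+18b+72)/(b−5)

Repeated division with remainder:
  b**5−25b**3+12b**2−828b−3024 = (b**2+6b+48)(b**3−6b**2−37b+210) + (312b**2−312b−13104)
  b**3−6b**2−37b+210 = ((1/312)b−5/312)(312b**2−312b−13104) + (0)
Last nonzero remainder: 312b**2−312b−13104. Dividing through by 312 gives the monic gcd b**2−b−42.
Cancel b**2−b−42 from numerator and denominator to get the reduced form.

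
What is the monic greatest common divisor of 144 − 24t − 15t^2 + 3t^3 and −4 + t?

−4 + t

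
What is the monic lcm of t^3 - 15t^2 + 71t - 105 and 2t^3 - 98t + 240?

Euclidean algorithm in ℚ[t]:
  t^3 - 15t^2 + 71t - 105 = (1/2)(2t^3 - 98t + 240) + (-15t^2 + 120t - 225)
  2t^3 - 98t + 240 = (-(2/15)t - 16/15)(-15t^2 + 120t - 225) + (0)
Last nonzero remainder: -15t^2 + 120t - 225. Dividing through by -15 gives the monic gcd t^2 - 8t + 15.
Then lcm(f, g) = f·g / gcd(f, g); expanding and making the result monic gives the answer.

t^4 - 7t^3 - 49t^2 + 463t - 840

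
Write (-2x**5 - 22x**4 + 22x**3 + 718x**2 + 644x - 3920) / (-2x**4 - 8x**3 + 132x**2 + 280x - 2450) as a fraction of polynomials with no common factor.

Euclidean algorithm in ℚ[x]:
  -2x**5 - 22x**4 + 22x**3 + 718x**2 + 644x - 3920 = (x + 7)(-2x**4 - 8x**3 + 132x**2 + 280x - 2450) + (-54x**3 - 486x**2 + 1134x + 13230)
  -2x**4 - 8x**3 + 132x**2 + 280x - 2450 = ((1/27)x - 5/27)(-54x**3 - 486x**2 + 1134x + 13230) + (0)
Last nonzero remainder: -54x**3 - 486x**2 + 1134x + 13230. Dividing through by -54 gives the monic gcd x**3 + 9x**2 - 21x - 245.
Cancel x**3 + 9x**2 - 21x - 245 from numerator and denominator to get the reduced form.

(x**2 + 2x - 8)/(x - 5)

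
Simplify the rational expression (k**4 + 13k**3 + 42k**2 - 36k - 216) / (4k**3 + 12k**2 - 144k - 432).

(k**2 + 4k - 12)/(4k - 24)

By polynomial division,
  k**4 + 13k**3 + 42k**2 - 36k - 216 = ((1/4)k + 5/2)(4k**3 + 12k**2 - 144k - 432) + (48k**2 + 432k + 864)
  4k**3 + 12k**2 - 144k - 432 = ((1/12)k - 1/2)(48k**2 + 432k + 864) + (0)
Last nonzero remainder: 48k**2 + 432k + 864. Dividing through by 48 gives the monic gcd k**2 + 9k + 18.
Cancel k**2 + 9k + 18 from numerator and denominator to get the reduced form.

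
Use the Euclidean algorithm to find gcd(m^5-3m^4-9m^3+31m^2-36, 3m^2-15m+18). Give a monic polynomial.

m^2-5m+6

Apply the Euclidean algorithm:
  m^5-3m^4-9m^3+31m^2-36 = ((1/3)m^3+(2/3)m^2-(5/3)m-2)(3m^2-15m+18) + (0)
Last nonzero remainder: 3m^2-15m+18. Dividing through by 3 gives the monic gcd m^2-5m+6.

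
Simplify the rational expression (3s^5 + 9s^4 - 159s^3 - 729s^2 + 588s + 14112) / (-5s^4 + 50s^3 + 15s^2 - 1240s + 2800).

Apply the Euclidean algorithm:
  3s^5 + 9s^4 - 159s^3 - 729s^2 + 588s + 14112 = (-(3/5)s - 39/5)(-5s^4 + 50s^3 + 15s^2 - 1240s + 2800) + (240s^3 - 1356s^2 - 7404s + 35952)
  -5s^4 + 50s^3 + 15s^2 - 1240s + 2800 = (-(1/48)s + 29/320)(240s^3 - 1356s^2 - 7404s + 35952) + (-(1309/80)s^2 + (14399/80)s - 9163/20)
  240s^3 - 1356s^2 - 7404s + 35952 = (-(19200/1309)s - 102720/1309)(-(1309/80)s^2 + (14399/80)s - 9163/20) + (0)
Last nonzero remainder: -(1309/80)s^2 + (14399/80)s - 9163/20. Dividing through by -1309/80 gives the monic gcd s^2 - 11s + 28.
Cancel s^2 - 11s + 28 from numerator and denominator to get the reduced form.

(-3s^3 - 42s^2 - 219s - 504)/(5s^2 + 5s - 100)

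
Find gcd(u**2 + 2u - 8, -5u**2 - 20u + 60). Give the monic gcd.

u - 2

Apply the Euclidean algorithm:
  u**2 + 2u - 8 = (-1/5)(-5u**2 - 20u + 60) + (-2u + 4)
  -5u**2 - 20u + 60 = ((5/2)u + 15)(-2u + 4) + (0)
Last nonzero remainder: -2u + 4. Dividing through by -2 gives the monic gcd u - 2.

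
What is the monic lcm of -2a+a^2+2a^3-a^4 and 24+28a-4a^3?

-12a+4a^2+15a^3-5a^4-3a^5+a^6

By polynomial division,
  -a^4+2a^3+a^2-2a = ((1/4)a-1/2)(-4a^3+28a+24) + (-6a^2+6a+12)
  -4a^3+28a+24 = ((2/3)a+2/3)(-6a^2+6a+12) + (16a+16)
  -6a^2+6a+12 = (-(3/8)a+3/4)(16a+16) + (0)
Last nonzero remainder: 16a+16. Dividing through by 16 gives the monic gcd a+1.
Then lcm(f, g) = f·g / gcd(f, g); expanding and making the result monic gives the answer.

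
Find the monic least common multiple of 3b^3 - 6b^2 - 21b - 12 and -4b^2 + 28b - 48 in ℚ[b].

b^4 - 5b^3 - b^2 + 17b + 12

By polynomial division,
  3b^3 - 6b^2 - 21b - 12 = (-(3/4)b - 15/4)(-4b^2 + 28b - 48) + (48b - 192)
  -4b^2 + 28b - 48 = (-(1/12)b + 1/4)(48b - 192) + (0)
Last nonzero remainder: 48b - 192. Dividing through by 48 gives the monic gcd b - 4.
Then lcm(f, g) = f·g / gcd(f, g); expanding and making the result monic gives the answer.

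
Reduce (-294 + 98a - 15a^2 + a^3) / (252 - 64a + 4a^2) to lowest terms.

(42 - 8a + a^2)/(-36 + 4a)

Euclidean algorithm in ℚ[a]:
  a^3 - 15a^2 + 98a - 294 = ((1/4)a + 1/4)(4a^2 - 64a + 252) + (51a - 357)
  4a^2 - 64a + 252 = ((4/51)a - 12/17)(51a - 357) + (0)
Last nonzero remainder: 51a - 357. Dividing through by 51 gives the monic gcd a - 7.
Cancel a - 7 from numerator and denominator to get the reduced form.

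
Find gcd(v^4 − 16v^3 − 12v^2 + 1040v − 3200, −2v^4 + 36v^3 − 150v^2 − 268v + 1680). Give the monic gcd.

By polynomial division,
  v^4 − 16v^3 − 12v^2 + 1040v − 3200 = (−1/2)(−2v^4 + 36v^3 − 150v^2 − 268v + 1680) + (2v^3 − 87v^2 + 906v − 2360)
  −2v^4 + 36v^3 − 150v^2 − 268v + 1680 = (−v − 51/2)(2v^3 − 87v^2 + 906v − 2360) + (−(2925/2)v^2 + 20475v − 58500)
  2v^3 − 87v^2 + 906v − 2360 = (−(4/2925)v + 118/2925)(−(2925/2)v^2 + 20475v − 58500) + (0)
Last nonzero remainder: −(2925/2)v^2 + 20475v − 58500. Dividing through by −2925/2 gives the monic gcd v^2 − 14v + 40.

v^2 − 14v + 40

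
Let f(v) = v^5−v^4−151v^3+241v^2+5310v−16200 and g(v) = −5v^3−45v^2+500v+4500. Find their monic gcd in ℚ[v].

By polynomial division,
  v^5−v^4−151v^3+241v^2+5310v−16200 = (−(1/5)v^2+2v−39/5)(−5v^3−45v^2+500v+4500) + (−210v^2+210v+18900)
  −5v^3−45v^2+500v+4500 = ((1/42)v+5/21)(−210v^2+210v+18900) + (0)
Last nonzero remainder: −210v^2+210v+18900. Dividing through by −210 gives the monic gcd v^2−v−90.

v^2−v−90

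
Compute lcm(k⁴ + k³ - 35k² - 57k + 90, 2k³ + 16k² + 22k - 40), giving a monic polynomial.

k⁵ + 5k⁴ - 31k³ - 197k² - 138k + 360

By polynomial division,
  k⁴ + k³ - 35k² - 57k + 90 = ((1/2)k - 7/2)(2k³ + 16k² + 22k - 40) + (10k² + 40k - 50)
  2k³ + 16k² + 22k - 40 = ((1/5)k + 4/5)(10k² + 40k - 50) + (0)
Last nonzero remainder: 10k² + 40k - 50. Dividing through by 10 gives the monic gcd k² + 4k - 5.
Then lcm(f, g) = f·g / gcd(f, g); expanding and making the result monic gives the answer.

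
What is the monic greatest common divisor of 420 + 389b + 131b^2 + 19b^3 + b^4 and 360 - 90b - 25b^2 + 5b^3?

Repeated division with remainder:
  b^4 + 19b^3 + 131b^2 + 389b + 420 = ((1/5)b + 24/5)(5b^3 - 25b^2 - 90b + 360) + (269b^2 + 749b - 1308)
  5b^3 - 25b^2 - 90b + 360 = ((5/269)b - 10470/72361)(269b^2 + 749b - 1308) + ((3088800/72361)b + 12355200/72361)
  269b^2 + 749b - 1308 = ((19465109/3088800)b - 7887349/1029600)((3088800/72361)b + 12355200/72361) + (0)
Last nonzero remainder: (3088800/72361)b + 12355200/72361. Dividing through by 3088800/72361 gives the monic gcd b + 4.

4 + b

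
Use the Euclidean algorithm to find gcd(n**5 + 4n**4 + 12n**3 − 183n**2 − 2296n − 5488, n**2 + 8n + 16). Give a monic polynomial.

n**2 + 8n + 16

Repeated division with remainder:
  n**5 + 4n**4 + 12n**3 − 183n**2 − 2296n − 5488 = (n**3 − 4n**2 + 28n − 343)(n**2 + 8n + 16) + (0)
The last nonzero remainder n**2 + 8n + 16 is already monic.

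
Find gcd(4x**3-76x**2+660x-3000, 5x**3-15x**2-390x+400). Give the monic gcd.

x-10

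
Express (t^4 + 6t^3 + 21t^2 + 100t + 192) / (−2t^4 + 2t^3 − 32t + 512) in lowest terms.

(−t − 3)/(2t − 8)

Repeated division with remainder:
  t^4 + 6t^3 + 21t^2 + 100t + 192 = (−1/2)(−2t^4 + 2t^3 − 32t + 512) + (7t^3 + 21t^2 + 84t + 448)
  −2t^4 + 2t^3 − 32t + 512 = (−(2/7)t + 8/7)(7t^3 + 21t^2 + 84t + 448) + (0)
Last nonzero remainder: 7t^3 + 21t^2 + 84t + 448. Dividing through by 7 gives the monic gcd t^3 + 3t^2 + 12t + 64.
Cancel t^3 + 3t^2 + 12t + 64 from numerator and denominator to get the reduced form.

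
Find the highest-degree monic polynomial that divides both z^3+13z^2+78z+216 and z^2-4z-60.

z+6

Repeated division with remainder:
  z^3+13z^2+78z+216 = (z+17)(z^2-4z-60) + (206z+1236)
  z^2-4z-60 = ((1/206)z-5/103)(206z+1236) + (0)
Last nonzero remainder: 206z+1236. Dividing through by 206 gives the monic gcd z+6.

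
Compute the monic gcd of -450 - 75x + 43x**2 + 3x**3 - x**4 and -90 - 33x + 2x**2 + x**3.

By polynomial division,
  -x**4 + 3x**3 + 43x**2 - 75x - 450 = (-x + 5)(x**3 + 2x**2 - 33x - 90) + (0)
The last nonzero remainder x**3 + 2x**2 - 33x - 90 is already monic.

-90 - 33x + 2x**2 + x**3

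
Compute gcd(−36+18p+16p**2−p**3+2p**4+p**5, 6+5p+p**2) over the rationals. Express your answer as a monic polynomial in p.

6+5p+p**2

Apply the Euclidean algorithm:
  p**5+2p**4−p**3+16p**2+18p−36 = (p**3−3p**2+8p−6)(p**2+5p+6) + (0)
The last nonzero remainder p**2+5p+6 is already monic.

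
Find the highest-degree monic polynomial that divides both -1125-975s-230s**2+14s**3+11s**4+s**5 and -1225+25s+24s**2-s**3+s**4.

Apply the Euclidean algorithm:
  s**5+11s**4+14s**3-230s**2-975s-1125 = (s+12)(s**4-s**3+24s**2+25s-1225) + (2s**3-543s**2-50s+13575)
  s**4-s**3+24s**2+25s-1225 = ((1/2)s+541/4)(2s**3-543s**2-50s+13575) + ((293959/4)s**2-7348975/4)
  2s**3-543s**2-50s+13575 = ((8/293959)s-2172/293959)((293959/4)s**2-7348975/4) + (0)
Last nonzero remainder: (293959/4)s**2-7348975/4. Dividing through by 293959/4 gives the monic gcd s**2-25.

-25+s**2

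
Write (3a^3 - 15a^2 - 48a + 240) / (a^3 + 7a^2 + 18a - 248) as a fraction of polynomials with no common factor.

(3a^2 - 3a - 60)/(a^2 + 11a + 62)

Repeated division with remainder:
  3a^3 - 15a^2 - 48a + 240 = (3)(a^3 + 7a^2 + 18a - 248) + (-36a^2 - 102a + 984)
  a^3 + 7a^2 + 18a - 248 = (-(1/36)a - 25/216)(-36a^2 - 102a + 984) + ((1207/36)a - 1207/9)
  -36a^2 - 102a + 984 = (-(1296/1207)a - 8856/1207)((1207/36)a - 1207/9) + (0)
Last nonzero remainder: (1207/36)a - 1207/9. Dividing through by 1207/36 gives the monic gcd a - 4.
Cancel a - 4 from numerator and denominator to get the reduced form.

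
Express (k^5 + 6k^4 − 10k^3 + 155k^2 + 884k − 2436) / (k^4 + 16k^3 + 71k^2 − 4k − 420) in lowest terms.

Euclidean algorithm in ℚ[k]:
  k^5 + 6k^4 − 10k^3 + 155k^2 + 884k − 2436 = (k − 10)(k^4 + 16k^3 + 71k^2 − 4k − 420) + (79k^3 + 869k^2 + 1264k − 6636)
  k^4 + 16k^3 + 71k^2 − 4k − 420 = ((1/79)k + 5/79)(79k^3 + 869k^2 + 1264k − 6636) + (0)
Last nonzero remainder: 79k^3 + 869k^2 + 1264k − 6636. Dividing through by 79 gives the monic gcd k^3 + 11k^2 + 16k − 84.
Cancel k^3 + 11k^2 + 16k − 84 from numerator and denominator to get the reduced form.

(k^2 − 5k + 29)/(k + 5)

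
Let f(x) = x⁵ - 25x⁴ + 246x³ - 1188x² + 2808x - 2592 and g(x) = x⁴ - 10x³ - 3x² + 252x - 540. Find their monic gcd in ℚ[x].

Euclidean algorithm in ℚ[x]:
  x⁵ - 25x⁴ + 246x³ - 1188x² + 2808x - 2592 = (x - 15)(x⁴ - 10x³ - 3x² + 252x - 540) + (99x³ - 1485x² + 7128x - 10692)
  x⁴ - 10x³ - 3x² + 252x - 540 = ((1/99)x + 5/99)(99x³ - 1485x² + 7128x - 10692) + (0)
Last nonzero remainder: 99x³ - 1485x² + 7128x - 10692. Dividing through by 99 gives the monic gcd x³ - 15x² + 72x - 108.

x³ - 15x² + 72x - 108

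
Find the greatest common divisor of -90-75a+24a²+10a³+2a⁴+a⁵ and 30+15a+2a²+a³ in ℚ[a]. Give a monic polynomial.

By polynomial division,
  a⁵+2a⁴+10a³+24a²-75a-90 = (a²-5)(a³+2a²+15a+30) + (4a²+60)
  a³+2a²+15a+30 = ((1/4)a+1/2)(4a²+60) + (0)
Last nonzero remainder: 4a²+60. Dividing through by 4 gives the monic gcd a²+15.

15+a²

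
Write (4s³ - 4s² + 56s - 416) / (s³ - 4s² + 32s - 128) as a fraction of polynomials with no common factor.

Repeated division with remainder:
  4s³ - 4s² + 56s - 416 = (4)(s³ - 4s² + 32s - 128) + (12s² - 72s + 96)
  s³ - 4s² + 32s - 128 = ((1/12)s + 1/6)(12s² - 72s + 96) + (36s - 144)
  12s² - 72s + 96 = ((1/3)s - 2/3)(36s - 144) + (0)
Last nonzero remainder: 36s - 144. Dividing through by 36 gives the monic gcd s - 4.
Cancel s - 4 from numerator and denominator to get the reduced form.

(4s² + 12s + 104)/(s² + 32)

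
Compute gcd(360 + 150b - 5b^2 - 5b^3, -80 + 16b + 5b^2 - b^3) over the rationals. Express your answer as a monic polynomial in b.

Apply the Euclidean algorithm:
  -5b^3 - 5b^2 + 150b + 360 = (5)(-b^3 + 5b^2 + 16b - 80) + (-30b^2 + 70b + 760)
  -b^3 + 5b^2 + 16b - 80 = ((1/30)b - 4/45)(-30b^2 + 70b + 760) + (-(28/9)b - 112/9)
  -30b^2 + 70b + 760 = ((135/14)b - 855/14)(-(28/9)b - 112/9) + (0)
Last nonzero remainder: -(28/9)b - 112/9. Dividing through by -28/9 gives the monic gcd b + 4.

4 + b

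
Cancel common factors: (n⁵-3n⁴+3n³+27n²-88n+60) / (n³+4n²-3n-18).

(n³-4n²+13n-10)/(n+3)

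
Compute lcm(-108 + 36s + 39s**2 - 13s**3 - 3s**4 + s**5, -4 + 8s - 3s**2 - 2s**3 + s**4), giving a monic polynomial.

-108 + 252s - 141s**2 - 55s**3 + 62s**4 - 6s**5 - 5s**6 + s**7

Euclidean algorithm in ℚ[s]:
  s**5 - 3s**4 - 13s**3 + 39s**2 + 36s - 108 = (s - 1)(s**4 - 2s**3 - 3s**2 + 8s - 4) + (-12s**3 + 28s**2 + 48s - 112)
  s**4 - 2s**3 - 3s**2 + 8s - 4 = (-(1/12)s - 1/36)(-12s**3 + 28s**2 + 48s - 112) + ((16/9)s**2 - 64/9)
  -12s**3 + 28s**2 + 48s - 112 = (-(27/4)s + 63/4)((16/9)s**2 - 64/9) + (0)
Last nonzero remainder: (16/9)s**2 - 64/9. Dividing through by 16/9 gives the monic gcd s**2 - 4.
Then lcm(f, g) = f·g / gcd(f, g); expanding and making the result monic gives the answer.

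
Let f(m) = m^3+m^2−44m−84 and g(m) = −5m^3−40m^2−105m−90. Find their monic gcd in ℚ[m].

Euclidean algorithm in ℚ[m]:
  m^3+m^2−44m−84 = (−1/5)(−5m^3−40m^2−105m−90) + (−7m^2−65m−102)
  −5m^3−40m^2−105m−90 = ((5/7)m−45/49)(−7m^2−65m−102) + (−(4500/49)m−9000/49)
  −7m^2−65m−102 = ((343/4500)m+833/1500)(−(4500/49)m−9000/49) + (0)
Last nonzero remainder: −(4500/49)m−9000/49. Dividing through by −4500/49 gives the monic gcd m+2.

m+2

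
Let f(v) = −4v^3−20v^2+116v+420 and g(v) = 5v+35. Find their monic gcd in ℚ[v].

v+7

Apply the Euclidean algorithm:
  −4v^3−20v^2+116v+420 = (−(4/5)v^2+(8/5)v+12)(5v+35) + (0)
Last nonzero remainder: 5v+35. Dividing through by 5 gives the monic gcd v+7.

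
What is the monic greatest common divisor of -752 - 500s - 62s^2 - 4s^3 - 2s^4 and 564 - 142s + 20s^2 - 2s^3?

Apply the Euclidean algorithm:
  -2s^4 - 4s^3 - 62s^2 - 500s - 752 = (s + 12)(-2s^3 + 20s^2 - 142s + 564) + (-160s^2 + 640s - 7520)
  -2s^3 + 20s^2 - 142s + 564 = ((1/80)s - 3/40)(-160s^2 + 640s - 7520) + (0)
Last nonzero remainder: -160s^2 + 640s - 7520. Dividing through by -160 gives the monic gcd s^2 - 4s + 47.

47 - 4s + s^2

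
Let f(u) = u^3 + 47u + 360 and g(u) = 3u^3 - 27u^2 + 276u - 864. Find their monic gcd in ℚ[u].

u^2 - 5u + 72

By polynomial division,
  u^3 + 47u + 360 = (1/3)(3u^3 - 27u^2 + 276u - 864) + (9u^2 - 45u + 648)
  3u^3 - 27u^2 + 276u - 864 = ((1/3)u - 4/3)(9u^2 - 45u + 648) + (0)
Last nonzero remainder: 9u^2 - 45u + 648. Dividing through by 9 gives the monic gcd u^2 - 5u + 72.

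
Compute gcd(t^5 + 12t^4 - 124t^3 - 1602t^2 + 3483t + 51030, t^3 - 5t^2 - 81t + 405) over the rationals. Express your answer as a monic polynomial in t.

t^2 - 81

Repeated division with remainder:
  t^5 + 12t^4 - 124t^3 - 1602t^2 + 3483t + 51030 = (t^2 + 17t + 42)(t^3 - 5t^2 - 81t + 405) + (-420t^2 + 34020)
  t^3 - 5t^2 - 81t + 405 = (-(1/420)t + 1/84)(-420t^2 + 34020) + (0)
Last nonzero remainder: -420t^2 + 34020. Dividing through by -420 gives the monic gcd t^2 - 81.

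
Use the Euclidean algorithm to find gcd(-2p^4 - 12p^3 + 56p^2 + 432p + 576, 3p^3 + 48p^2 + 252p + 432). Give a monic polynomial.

p^2 + 10p + 24

Repeated division with remainder:
  -2p^4 - 12p^3 + 56p^2 + 432p + 576 = (-(2/3)p + 20/3)(3p^3 + 48p^2 + 252p + 432) + (-96p^2 - 960p - 2304)
  3p^3 + 48p^2 + 252p + 432 = (-(1/32)p - 3/16)(-96p^2 - 960p - 2304) + (0)
Last nonzero remainder: -96p^2 - 960p - 2304. Dividing through by -96 gives the monic gcd p^2 + 10p + 24.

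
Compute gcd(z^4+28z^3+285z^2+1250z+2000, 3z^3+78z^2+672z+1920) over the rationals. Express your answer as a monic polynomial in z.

z^2+18z+80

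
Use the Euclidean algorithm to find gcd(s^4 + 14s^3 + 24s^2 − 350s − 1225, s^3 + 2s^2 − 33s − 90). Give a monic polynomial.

s + 5

Euclidean algorithm in ℚ[s]:
  s^4 + 14s^3 + 24s^2 − 350s − 1225 = (s + 12)(s^3 + 2s^2 − 33s − 90) + (33s^2 + 136s − 145)
  s^3 + 2s^2 − 33s − 90 = ((1/33)s − 70/1089)(33s^2 + 136s − 145) + (−(21632/1089)s − 108160/1089)
  33s^2 + 136s − 145 = (−(35937/21632)s + 31581/21632)(−(21632/1089)s − 108160/1089) + (0)
Last nonzero remainder: −(21632/1089)s − 108160/1089. Dividing through by −21632/1089 gives the monic gcd s + 5.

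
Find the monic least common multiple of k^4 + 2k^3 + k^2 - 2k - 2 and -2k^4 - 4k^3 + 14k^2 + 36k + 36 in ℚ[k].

Apply the Euclidean algorithm:
  k^4 + 2k^3 + k^2 - 2k - 2 = (-1/2)(-2k^4 - 4k^3 + 14k^2 + 36k + 36) + (8k^2 + 16k + 16)
  -2k^4 - 4k^3 + 14k^2 + 36k + 36 = (-(1/4)k^2 + 9/4)(8k^2 + 16k + 16) + (0)
Last nonzero remainder: 8k^2 + 16k + 16. Dividing through by 8 gives the monic gcd k^2 + 2k + 2.
Then lcm(f, g) = f·g / gcd(f, g); expanding and making the result monic gives the answer.

k^6 + 2k^5 - 8k^4 - 20k^3 - 11k^2 + 18k + 18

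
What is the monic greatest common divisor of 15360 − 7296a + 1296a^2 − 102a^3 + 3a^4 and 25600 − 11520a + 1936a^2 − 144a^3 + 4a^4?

−640 + 224a − 26a^2 + a^3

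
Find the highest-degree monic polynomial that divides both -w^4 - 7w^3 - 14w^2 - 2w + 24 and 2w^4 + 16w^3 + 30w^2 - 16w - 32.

Repeated division with remainder:
  -w^4 - 7w^3 - 14w^2 - 2w + 24 = (-1/2)(2w^4 + 16w^3 + 30w^2 - 16w - 32) + (w^3 + w^2 - 10w + 8)
  2w^4 + 16w^3 + 30w^2 - 16w - 32 = (2w + 14)(w^3 + w^2 - 10w + 8) + (36w^2 + 108w - 144)
  w^3 + w^2 - 10w + 8 = ((1/36)w - 1/18)(36w^2 + 108w - 144) + (0)
Last nonzero remainder: 36w^2 + 108w - 144. Dividing through by 36 gives the monic gcd w^2 + 3w - 4.

w^2 + 3w - 4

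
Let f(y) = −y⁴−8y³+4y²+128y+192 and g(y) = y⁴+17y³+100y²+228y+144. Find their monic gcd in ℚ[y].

Apply the Euclidean algorithm:
  −y⁴−8y³+4y²+128y+192 = (−1)(y⁴+17y³+100y²+228y+144) + (9y³+104y²+356y+336)
  y⁴+17y³+100y²+228y+144 = ((1/9)y+49/81)(9y³+104y²+356y+336) + (−(200/81)y²−(2000/81)y−1600/27)
  9y³+104y²+356y+336 = (−(729/200)y−567/100)(−(200/81)y²−(2000/81)y−1600/27) + (0)
Last nonzero remainder: −(200/81)y²−(2000/81)y−1600/27. Dividing through by −200/81 gives the monic gcd y²+10y+24.

y²+10y+24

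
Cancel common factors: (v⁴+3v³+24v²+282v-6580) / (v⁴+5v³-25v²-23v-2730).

Euclidean algorithm in ℚ[v]:
  v⁴+3v³+24v²+282v-6580 = (v⁴+5v³-25v²-23v-2730) + (-2v³+49v²+305v-3850)
  v⁴+5v³-25v²-23v-2730 = (-(1/2)v-59/4)(-2v³+49v²+305v-3850) + ((3401/4)v²+(10203/4)v-119035/2)
  -2v³+49v²+305v-3850 = (-(8/3401)v+220/3401)((3401/4)v²+(10203/4)v-119035/2) + (0)
Last nonzero remainder: (3401/4)v²+(10203/4)v-119035/2. Dividing through by 3401/4 gives the monic gcd v²+3v-70.
Cancel v²+3v-70 from numerator and denominator to get the reduced form.

(v²+94)/(v²+2v+39)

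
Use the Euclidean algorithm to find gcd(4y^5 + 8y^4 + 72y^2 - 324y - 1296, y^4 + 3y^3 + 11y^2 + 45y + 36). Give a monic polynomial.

Apply the Euclidean algorithm:
  4y^5 + 8y^4 + 72y^2 - 324y - 1296 = (4y - 4)(y^4 + 3y^3 + 11y^2 + 45y + 36) + (-32y^3 - 64y^2 - 288y - 1152)
  y^4 + 3y^3 + 11y^2 + 45y + 36 = (-(1/32)y - 1/32)(-32y^3 - 64y^2 - 288y - 1152) + (0)
Last nonzero remainder: -32y^3 - 64y^2 - 288y - 1152. Dividing through by -32 gives the monic gcd y^3 + 2y^2 + 9y + 36.

y^3 + 2y^2 + 9y + 36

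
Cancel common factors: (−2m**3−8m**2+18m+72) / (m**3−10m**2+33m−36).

Repeated division with remainder:
  −2m**3−8m**2+18m+72 = (−2)(m**3−10m**2+33m−36) + (−28m**2+84m)
  m**3−10m**2+33m−36 = (−(1/28)m+1/4)(−28m**2+84m) + (12m−36)
  −28m**2+84m = (−(7/3)m)(12m−36) + (0)
Last nonzero remainder: 12m−36. Dividing through by 12 gives the monic gcd m−3.
Cancel m−3 from numerator and denominator to get the reduced form.

(−2m**2−14m−24)/(m**2−7m+12)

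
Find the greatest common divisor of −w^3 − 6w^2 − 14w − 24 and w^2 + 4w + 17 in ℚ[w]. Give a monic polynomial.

1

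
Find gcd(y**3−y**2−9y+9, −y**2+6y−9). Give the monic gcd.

y−3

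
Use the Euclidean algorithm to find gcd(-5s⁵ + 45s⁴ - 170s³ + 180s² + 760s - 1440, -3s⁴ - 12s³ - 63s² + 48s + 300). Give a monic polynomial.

s² - 4

By polynomial division,
  -5s⁵ + 45s⁴ - 170s³ + 180s² + 760s - 1440 = ((5/3)s - 65/3)(-3s⁴ - 12s³ - 63s² + 48s + 300) + (-325s³ - 1265s² + 1300s + 5060)
  -3s⁴ - 12s³ - 63s² + 48s + 300 = ((3/325)s + 21/21125)(-325s³ - 1265s² + 1300s + 5060) + (-(311562/4225)s² + 1246248/4225)
  -325s³ - 1265s² + 1300s + 5060 = ((1373125/311562)s + 5344625/311562)(-(311562/4225)s² + 1246248/4225) + (0)
Last nonzero remainder: -(311562/4225)s² + 1246248/4225. Dividing through by -311562/4225 gives the monic gcd s² - 4.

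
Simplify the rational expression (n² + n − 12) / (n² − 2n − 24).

Repeated division with remainder:
  n² + n − 12 = (n² − 2n − 24) + (3n + 12)
  n² − 2n − 24 = ((1/3)n − 2)(3n + 12) + (0)
Last nonzero remainder: 3n + 12. Dividing through by 3 gives the monic gcd n + 4.
Cancel n + 4 from numerator and denominator to get the reduced form.

(n − 3)/(n − 6)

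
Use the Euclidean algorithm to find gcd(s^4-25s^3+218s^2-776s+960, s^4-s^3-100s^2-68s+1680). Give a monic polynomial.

Euclidean algorithm in ℚ[s]:
  s^4-25s^3+218s^2-776s+960 = (s^4-s^3-100s^2-68s+1680) + (-24s^3+318s^2-708s-720)
  s^4-s^3-100s^2-68s+1680 = (-(1/24)s-49/96)(-24s^3+318s^2-708s-720) + ((525/16)s^2-(3675/8)s+2625/2)
  -24s^3+318s^2-708s-720 = (-(128/175)s-96/175)((525/16)s^2-(3675/8)s+2625/2) + (0)
Last nonzero remainder: (525/16)s^2-(3675/8)s+2625/2. Dividing through by 525/16 gives the monic gcd s^2-14s+40.

s^2-14s+40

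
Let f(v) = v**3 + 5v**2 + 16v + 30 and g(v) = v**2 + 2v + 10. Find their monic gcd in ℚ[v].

Euclidean algorithm in ℚ[v]:
  v**3 + 5v**2 + 16v + 30 = (v + 3)(v**2 + 2v + 10) + (0)
The last nonzero remainder v**2 + 2v + 10 is already monic.

v**2 + 2v + 10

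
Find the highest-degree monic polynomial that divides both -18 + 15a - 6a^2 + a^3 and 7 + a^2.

1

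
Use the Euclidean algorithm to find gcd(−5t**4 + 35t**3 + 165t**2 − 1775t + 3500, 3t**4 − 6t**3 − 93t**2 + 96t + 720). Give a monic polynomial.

t**2 − 9t + 20

Apply the Euclidean algorithm:
  −5t**4 + 35t**3 + 165t**2 − 1775t + 3500 = (−5/3)(3t**4 − 6t**3 − 93t**2 + 96t + 720) + (25t**3 + 10t**2 − 1615t + 4700)
  3t**4 − 6t**3 − 93t**2 + 96t + 720 = ((3/25)t − 36/125)(25t**3 + 10t**2 − 1615t + 4700) + ((2592/25)t**2 − (23328/25)t + 10368/5)
  25t**3 + 10t**2 − 1615t + 4700 = ((625/2592)t + 5875/2592)((2592/25)t**2 − (23328/25)t + 10368/5) + (0)
Last nonzero remainder: (2592/25)t**2 − (23328/25)t + 10368/5. Dividing through by 2592/25 gives the monic gcd t**2 − 9t + 20.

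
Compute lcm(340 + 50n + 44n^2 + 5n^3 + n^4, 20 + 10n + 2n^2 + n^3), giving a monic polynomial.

680 + 440n + 138n^2 + 54n^3 + 7n^4 + n^5

By polynomial division,
  n^4 + 5n^3 + 44n^2 + 50n + 340 = (n + 3)(n^3 + 2n^2 + 10n + 20) + (28n^2 + 280)
  n^3 + 2n^2 + 10n + 20 = ((1/28)n + 1/14)(28n^2 + 280) + (0)
Last nonzero remainder: 28n^2 + 280. Dividing through by 28 gives the monic gcd n^2 + 10.
Then lcm(f, g) = f·g / gcd(f, g); expanding and making the result monic gives the answer.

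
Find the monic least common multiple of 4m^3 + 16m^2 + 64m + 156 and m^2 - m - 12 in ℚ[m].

m^4 - 25m - 156

By polynomial division,
  4m^3 + 16m^2 + 64m + 156 = (4m + 20)(m^2 - m - 12) + (132m + 396)
  m^2 - m - 12 = ((1/132)m - 1/33)(132m + 396) + (0)
Last nonzero remainder: 132m + 396. Dividing through by 132 gives the monic gcd m + 3.
Then lcm(f, g) = f·g / gcd(f, g); expanding and making the result monic gives the answer.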